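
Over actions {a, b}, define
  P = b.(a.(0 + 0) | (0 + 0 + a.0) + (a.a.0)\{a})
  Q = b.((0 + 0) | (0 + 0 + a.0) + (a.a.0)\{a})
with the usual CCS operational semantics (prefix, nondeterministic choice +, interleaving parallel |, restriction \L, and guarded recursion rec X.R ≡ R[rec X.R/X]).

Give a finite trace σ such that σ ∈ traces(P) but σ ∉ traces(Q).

P's transition system — 5 states:
  p0 = b.(a.(0 + 0) | (0 + 0 + a.0) + (a.a.0)\{a}) has moves --b--▸ p1
  p1 = a.(0 + 0) | (0 + 0 + a.0) + (a.a.0)\{a} has moves --a--▸ p2, --a--▸ p3
  p2 = (0 + 0) | (0 + 0 + a.0) has moves --a--▸ p4
  p3 = a.(0 + 0) | 0 has moves --a--▸ p4
  p4 = (0 + 0) | 0 has moves ∅
Q's transition system — 3 states:
  q0 = b.((0 + 0) | (0 + 0 + a.0) + (a.a.0)\{a}) has moves --b--▸ q1
  q1 = (0 + 0) | (0 + 0 + a.0) + (a.a.0)\{a} has moves --a--▸ q2
  q2 = (0 + 0) | 0 has moves ∅
Trace ⟨baa⟩ through P, begin at {p0}:
  [1] b ⇒ {p1}
  [2] a ⇒ {p2, p3}
  [3] a ⇒ {p4}
  P completes σ.
Trace ⟨baa⟩ through Q, begin at {q0}:
  [1] b ⇒ {q1}
  [2] a ⇒ {q2}
  [3] a ⇒ ∅ (Q stuck)

baa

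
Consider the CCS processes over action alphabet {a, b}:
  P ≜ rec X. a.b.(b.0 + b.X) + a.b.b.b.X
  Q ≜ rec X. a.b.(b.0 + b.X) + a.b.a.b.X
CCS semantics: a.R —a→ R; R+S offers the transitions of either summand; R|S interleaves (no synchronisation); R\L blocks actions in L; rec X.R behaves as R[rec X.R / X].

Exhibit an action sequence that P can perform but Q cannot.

abbb

Reachable graph of P (7 states):
  u0 = rec X. a.b.(b.0 + b.X) + a.b.b.b.X | =a=> u1, =a=> u2
  u1 = b.(b.0 + b.(rec X. a.b.(b.0 + b.X) + a.b.b.b.X)) | =b=> u3
  u2 = b.b.b.(rec X. a.b.(b.0 + b.X) + a.b.b.b.X) | =b=> u4
  u3 = b.0 + b.(rec X. a.b.(b.0 + b.X) + a.b.b.b.X) | =b=> u0, =b=> u5
  u4 = b.b.(rec X. a.b.(b.0 + b.X) + a.b.b.b.X) | =b=> u6
  u5 = 0 | stopped
  u6 = b.(rec X. a.b.(b.0 + b.X) + a.b.b.b.X) | =b=> u0
Reachable graph of Q (7 states):
  v0 = rec X. a.b.(b.0 + b.X) + a.b.a.b.X | =a=> v1, =a=> v2
  v1 = b.(b.0 + b.(rec X. a.b.(b.0 + b.X) + a.b.a.b.X)) | =b=> v3
  v2 = b.a.b.(rec X. a.b.(b.0 + b.X) + a.b.a.b.X) | =b=> v4
  v3 = b.0 + b.(rec X. a.b.(b.0 + b.X) + a.b.a.b.X) | =b=> v0, =b=> v5
  v4 = a.b.(rec X. a.b.(b.0 + b.X) + a.b.a.b.X) | =a=> v6
  v5 = 0 | stopped
  v6 = b.(rec X. a.b.(b.0 + b.X) + a.b.a.b.X) | =b=> v0
Trace ⟨abbb⟩ through P, begin at {u0}:
  step 1 (a): {u1, u2}
  step 2 (b): {u3, u4}
  step 3 (b): {u0, u5, u6}
  step 4 (b): {u0}
  — P admits the full trace.
Trace ⟨abbb⟩ through Q, begin at {v0}:
  step 1 (a): {v1, v2}
  step 2 (b): {v3, v4}
  step 3 (b): {v0, v5}
  step 4 (b): ∅ (Q stuck)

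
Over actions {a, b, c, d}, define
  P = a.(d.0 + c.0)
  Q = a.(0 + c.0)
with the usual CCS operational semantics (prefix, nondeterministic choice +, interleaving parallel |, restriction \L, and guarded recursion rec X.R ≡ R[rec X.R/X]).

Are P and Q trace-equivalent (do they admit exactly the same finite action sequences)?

Reachable graph of P (3 states):
  s0 = a.(d.0 + c.0) ⊢ --a--▸ s1
  s1 = d.0 + c.0 ⊢ --c--▸ s2, --d--▸ s2
  s2 = 0 ⊢ (no moves)
Reachable graph of Q (3 states):
  t0 = a.(0 + c.0) ⊢ --a--▸ t1
  t1 = 0 + c.0 ⊢ --c--▸ t2
  t2 = 0 ⊢ (no moves)
Trace ⟨ad⟩ through P, begin at {s0}:
  step 1 (a): {s1}
  step 2 (d): {s2}
  P completes σ.
Trace ⟨ad⟩ through Q, begin at {t0}:
  step 1 (a): {t1}
  step 2 (d): ∅ (Q stuck)

NO — witness ⟨ad⟩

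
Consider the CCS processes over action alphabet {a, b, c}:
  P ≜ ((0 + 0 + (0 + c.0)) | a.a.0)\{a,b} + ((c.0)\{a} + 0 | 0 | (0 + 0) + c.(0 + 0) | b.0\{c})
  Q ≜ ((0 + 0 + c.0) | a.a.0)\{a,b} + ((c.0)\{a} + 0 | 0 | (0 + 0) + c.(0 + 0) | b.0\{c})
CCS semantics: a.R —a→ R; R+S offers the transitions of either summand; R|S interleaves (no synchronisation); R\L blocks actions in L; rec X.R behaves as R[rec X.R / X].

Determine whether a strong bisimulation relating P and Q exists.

LTS(P): 6 reachable states
  u0 = ((0 + 0 + (0 + c.0)) | a.a.0)\{a,b} + ((c.0)\{a} + 0 | 0 | (0 + 0) + c.(0 + 0) | b.0\{c}) ⊢ =b=> u1, =c=> u2, =c=> u3, =c=> u4
  u1 = c.(0 + 0) | 0\{c} ⊢ =c=> u5
  u2 = (0 + 0) | b.0\{c} ⊢ =b=> u5
  u3 = (0 | a.a.0)\{a,b} ⊢ deadlocked
  u4 = 0\{a} ⊢ deadlocked
  u5 = (0 + 0) | 0\{c} ⊢ deadlocked
LTS(Q): 6 reachable states
  v0 = ((0 + 0 + c.0) | a.a.0)\{a,b} + ((c.0)\{a} + 0 | 0 | (0 + 0) + c.(0 + 0) | b.0\{c}) ⊢ =b=> v1, =c=> v2, =c=> v3, =c=> v4
  v1 = c.(0 + 0) | 0\{c} ⊢ =c=> v5
  v2 = (0 + 0) | b.0\{c} ⊢ =b=> v5
  v3 = (0 | a.a.0)\{a,b} ⊢ deadlocked
  v4 = 0\{a} ⊢ deadlocked
  v5 = (0 + 0) | 0\{c} ⊢ deadlocked
Coarsest stable partition (strong bisimilarity classes):
  B0 = {u0, v0}
  B1 = {u3, u4, u5, v3, v4, v5}
  B2 = {u2, v2}
  B3 = {u1, v1}
u0 ∈ B0, v0 ∈ B0 → same block

P ~ Q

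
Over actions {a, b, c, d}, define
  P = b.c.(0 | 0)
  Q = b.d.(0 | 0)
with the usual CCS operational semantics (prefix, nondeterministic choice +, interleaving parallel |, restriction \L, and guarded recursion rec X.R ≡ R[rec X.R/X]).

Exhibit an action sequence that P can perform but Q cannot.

P's transition system — 3 states:
  m0 = b.c.(0 | 0) has moves —b→ m1
  m1 = c.(0 | 0) has moves —c→ m2
  m2 = 0 | 0 has moves (no moves)
Q's transition system — 3 states:
  n0 = b.d.(0 | 0) has moves —b→ n1
  n1 = d.(0 | 0) has moves —d→ n2
  n2 = 0 | 0 has moves (no moves)
Executing bc from P (initial set {m0}):
  [1] b ⇒ {m1}
  [2] c ⇒ {m2}
  — P admits the full trace.
Executing bc from Q (initial set {n0}):
  [1] b ⇒ {n1}
  [2] c ⇒ no successor for Q

bc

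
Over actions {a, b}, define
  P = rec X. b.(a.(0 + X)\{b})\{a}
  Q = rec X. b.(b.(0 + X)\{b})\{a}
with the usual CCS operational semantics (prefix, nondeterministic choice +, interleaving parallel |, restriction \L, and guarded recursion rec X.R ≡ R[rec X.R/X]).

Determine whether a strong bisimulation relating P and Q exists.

P ≁ Q

P's transition system — 2 states:
  p0 = rec X. b.(a.(0 + X)\{b})\{a} → -b-> p1
  p1 = (a.(0 + (rec X. b.(a.(0 + X)\{b})\{a}))\{b})\{a} → stopped
Q's transition system — 3 states:
  q0 = rec X. b.(b.(0 + X)\{b})\{a} → -b-> q1
  q1 = (b.(0 + (rec X. b.(b.(0 + X)\{b})\{a}))\{b})\{a} → -b-> q2
  q2 = (0 + (rec X. b.(b.(0 + X)\{b})\{a}))\{b}\{a} → stopped
Coarsest stable partition (strong bisimilarity classes):
  B0 = {p0, q1}
  B1 = {p1, q2}
  B2 = {q0}
p0 ∈ B0, q0 ∈ B2 → different blocks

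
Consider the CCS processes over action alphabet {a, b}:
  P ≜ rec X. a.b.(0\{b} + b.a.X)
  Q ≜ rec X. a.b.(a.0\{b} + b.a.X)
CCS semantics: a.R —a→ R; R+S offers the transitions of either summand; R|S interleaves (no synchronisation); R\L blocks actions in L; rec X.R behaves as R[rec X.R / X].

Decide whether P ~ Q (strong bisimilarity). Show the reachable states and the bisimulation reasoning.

not bisimilar

LTS(P): 4 reachable states
  s0 = rec X. a.b.(0\{b} + b.a.X) has moves -a-> s1
  s1 = b.(0\{b} + b.a.(rec X. a.b.(0\{b} + b.a.X))) has moves -b-> s2
  s2 = 0\{b} + b.a.(rec X. a.b.(0\{b} + b.a.X)) has moves -b-> s3
  s3 = a.(rec X. a.b.(0\{b} + b.a.X)) has moves -a-> s0
LTS(Q): 5 reachable states
  t0 = rec X. a.b.(a.0\{b} + b.a.X) has moves -a-> t1
  t1 = b.(a.0\{b} + b.a.(rec X. a.b.(a.0\{b} + b.a.X))) has moves -b-> t2
  t2 = a.0\{b} + b.a.(rec X. a.b.(a.0\{b} + b.a.X)) has moves -a-> t3, -b-> t4
  t3 = 0\{b} has moves stopped
  t4 = a.(rec X. a.b.(a.0\{b} + b.a.X)) has moves -a-> t0
Bisimilarity quotient blocks:
  B0 = {s0}
  B1 = {s1}
  B2 = {s2}
  B3 = {s3}
  B4 = {t0}
  B5 = {t1}
  B6 = {t2}
  B7 = {t4}
  B8 = {t3}
s0 ∈ B0, t0 ∈ B4 → different blocks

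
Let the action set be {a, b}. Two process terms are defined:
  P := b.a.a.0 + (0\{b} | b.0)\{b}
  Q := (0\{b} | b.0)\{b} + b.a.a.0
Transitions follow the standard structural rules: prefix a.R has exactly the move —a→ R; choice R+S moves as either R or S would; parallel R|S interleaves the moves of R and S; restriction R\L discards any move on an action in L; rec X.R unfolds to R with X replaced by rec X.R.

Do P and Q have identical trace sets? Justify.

trace-equivalent

Reachable graph of P (4 states):
  m0 = b.a.a.0 + (0\{b} | b.0)\{b} ⊢ =b=> m1
  m1 = a.a.0 ⊢ =a=> m2
  m2 = a.0 ⊢ =a=> m3
  m3 = 0 ⊢ (no moves)
Reachable graph of Q (4 states):
  n0 = (0\{b} | b.0)\{b} + b.a.a.0 ⊢ =b=> n1
  n1 = a.a.0 ⊢ =a=> n2
  n2 = a.0 ⊢ =a=> n3
  n3 = 0 ⊢ (no moves)
Partition-refinement fixed point:
  B0 = {m0, n0}
  B1 = {m1, n1}
  B2 = {m2, n2}
  B3 = {m3, n3}
m0 ∈ B0, n0 ∈ B0 → same block
Bisimilar ⇒ trace-equivalent.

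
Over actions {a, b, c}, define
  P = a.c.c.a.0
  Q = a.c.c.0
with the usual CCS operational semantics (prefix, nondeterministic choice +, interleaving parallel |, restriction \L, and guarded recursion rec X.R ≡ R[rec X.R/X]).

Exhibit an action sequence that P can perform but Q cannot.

acca

Reachable graph of P (5 states):
  p0 = a.c.c.a.0 | --a--▸ p1
  p1 = c.c.a.0 | --c--▸ p2
  p2 = c.a.0 | --c--▸ p3
  p3 = a.0 | --a--▸ p4
  p4 = 0 | (no moves)
Reachable graph of Q (4 states):
  q0 = a.c.c.0 | --a--▸ q1
  q1 = c.c.0 | --c--▸ q2
  q2 = c.0 | --c--▸ q3
  q3 = 0 | (no moves)
Executing acca from P (initial set {p0}):
  [1] a ⇒ {p1}
  [2] c ⇒ {p2}
  [3] c ⇒ {p3}
  [4] a ⇒ {p4}
  P completes σ.
Executing acca from Q (initial set {q0}):
  [1] a ⇒ {q1}
  [2] c ⇒ {q2}
  [3] c ⇒ {q3}
  [4] a ⇒ ∅ (Q stuck)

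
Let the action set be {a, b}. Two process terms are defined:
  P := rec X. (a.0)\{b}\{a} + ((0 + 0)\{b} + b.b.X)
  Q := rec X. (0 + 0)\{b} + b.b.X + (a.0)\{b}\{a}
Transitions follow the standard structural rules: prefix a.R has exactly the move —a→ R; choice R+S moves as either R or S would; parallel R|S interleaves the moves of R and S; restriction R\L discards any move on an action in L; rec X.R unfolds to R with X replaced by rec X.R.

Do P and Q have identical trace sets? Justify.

traces(P) = traces(Q)

P's transition system — 2 states:
  u0 = rec X. (a.0)\{b}\{a} + ((0 + 0)\{b} + b.b.X) | ··b··> u1
  u1 = b.(rec X. (a.0)\{b}\{a} + ((0 + 0)\{b} + b.b.X)) | ··b··> u0
Q's transition system — 2 states:
  v0 = rec X. (0 + 0)\{b} + b.b.X + (a.0)\{b}\{a} | ··b··> v1
  v1 = b.(rec X. (0 + 0)\{b} + b.b.X + (a.0)\{b}\{a}) | ··b··> v0
Bisimilarity quotient blocks:
  B0 = {u0, u1, v0, v1}
u0 ∈ B0, v0 ∈ B0 → same block
Bisimilar ⇒ trace-equivalent.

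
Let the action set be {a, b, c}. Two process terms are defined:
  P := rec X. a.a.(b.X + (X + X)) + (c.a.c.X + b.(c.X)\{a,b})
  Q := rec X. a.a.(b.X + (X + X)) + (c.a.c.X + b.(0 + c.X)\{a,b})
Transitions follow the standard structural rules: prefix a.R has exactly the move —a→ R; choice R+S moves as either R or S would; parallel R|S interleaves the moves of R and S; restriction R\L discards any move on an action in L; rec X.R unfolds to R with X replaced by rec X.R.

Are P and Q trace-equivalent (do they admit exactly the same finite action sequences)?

traces(P) = traces(Q)

LTS(P): 8 reachable states
  m0 = rec X. a.a.(b.X + (X + X)) + (c.a.c.X + b.(c.X)\{a,b}) ⊢ ··a··> m1, ··b··> m2, ··c··> m3
  m1 = a.(b.(rec X. a.a.(b.X + (X + X)) + (c.a.c.X + b.(c.X)\{a,b})) + ((rec X. a.a.(b.X + (X + X)) + (c.a.c.X + b.(c.X)\{a,b})) + (rec X. a.a.(b.X + (X + X)) + (c.a.c.X + b.(c.X)\{a,b})))) ⊢ ··a··> m4
  m2 = (c.(rec X. a.a.(b.X + (X + X)) + (c.a.c.X + b.(c.X)\{a,b})))\{a,b} ⊢ ··c··> m5
  m3 = a.c.(rec X. a.a.(b.X + (X + X)) + (c.a.c.X + b.(c.X)\{a,b})) ⊢ ··a··> m6
  m4 = b.(rec X. a.a.(b.X + (X + X)) + (c.a.c.X + b.(c.X)\{a,b})) + ((rec X. a.a.(b.X + (X + X)) + (c.a.c.X + b.(c.X)\{a,b})) + (rec X. a.a.(b.X + (X + X)) + (c.a.c.X + b.(c.X)\{a,b}))) ⊢ ··a··> m1, ··b··> m0, ··b··> m2, ··c··> m3
  m5 = (rec X. a.a.(b.X + (X + X)) + (c.a.c.X + b.(c.X)\{a,b}))\{a,b} ⊢ ··c··> m7
  m6 = c.(rec X. a.a.(b.X + (X + X)) + (c.a.c.X + b.(c.X)\{a,b})) ⊢ ··c··> m0
  m7 = (a.c.(rec X. a.a.(b.X + (X + X)) + (c.a.c.X + b.(c.X)\{a,b})))\{a,b} ⊢ deadlocked
LTS(Q): 8 reachable states
  n0 = rec X. a.a.(b.X + (X + X)) + (c.a.c.X + b.(0 + c.X)\{a,b}) ⊢ ··a··> n1, ··b··> n2, ··c··> n3
  n1 = a.(b.(rec X. a.a.(b.X + (X + X)) + (c.a.c.X + b.(0 + c.X)\{a,b})) + ((rec X. a.a.(b.X + (X + X)) + (c.a.c.X + b.(0 + c.X)\{a,b})) + (rec X. a.a.(b.X + (X + X)) + (c.a.c.X + b.(0 + c.X)\{a,b})))) ⊢ ··a··> n4
  n2 = (0 + c.(rec X. a.a.(b.X + (X + X)) + (c.a.c.X + b.(0 + c.X)\{a,b})))\{a,b} ⊢ ··c··> n5
  n3 = a.c.(rec X. a.a.(b.X + (X + X)) + (c.a.c.X + b.(0 + c.X)\{a,b})) ⊢ ··a··> n6
  n4 = b.(rec X. a.a.(b.X + (X + X)) + (c.a.c.X + b.(0 + c.X)\{a,b})) + ((rec X. a.a.(b.X + (X + X)) + (c.a.c.X + b.(0 + c.X)\{a,b})) + (rec X. a.a.(b.X + (X + X)) + (c.a.c.X + b.(0 + c.X)\{a,b}))) ⊢ ··a··> n1, ··b··> n0, ··b··> n2, ··c··> n3
  n5 = (rec X. a.a.(b.X + (X + X)) + (c.a.c.X + b.(0 + c.X)\{a,b}))\{a,b} ⊢ ··c··> n7
  n6 = c.(rec X. a.a.(b.X + (X + X)) + (c.a.c.X + b.(0 + c.X)\{a,b})) ⊢ ··c··> n0
  n7 = (a.c.(rec X. a.a.(b.X + (X + X)) + (c.a.c.X + b.(0 + c.X)\{a,b})))\{a,b} ⊢ deadlocked
Coarsest stable partition (strong bisimilarity classes):
  B0 = {m0, n0}
  B1 = {m3, n3}
  B2 = {m6, n6}
  B3 = {m2, n2}
  B4 = {m5, n5}
  B5 = {m7, n7}
  B6 = {m1, n1}
  B7 = {m4, n4}
m0 ∈ B0, n0 ∈ B0 → same block
Bisimilar ⇒ trace-equivalent.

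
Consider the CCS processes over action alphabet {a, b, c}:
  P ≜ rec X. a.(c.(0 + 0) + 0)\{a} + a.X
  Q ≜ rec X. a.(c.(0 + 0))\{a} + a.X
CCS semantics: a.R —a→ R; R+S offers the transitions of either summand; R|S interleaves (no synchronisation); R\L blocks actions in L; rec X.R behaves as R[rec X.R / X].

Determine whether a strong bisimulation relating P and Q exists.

P ~ Q

P's transition system — 3 states:
  p0 = rec X. a.(c.(0 + 0) + 0)\{a} + a.X has moves -a-> p0, -a-> p1
  p1 = (c.(0 + 0) + 0)\{a} has moves -c-> p2
  p2 = (0 + 0)\{a} has moves ·
Q's transition system — 3 states:
  q0 = rec X. a.(c.(0 + 0))\{a} + a.X has moves -a-> q0, -a-> q1
  q1 = (c.(0 + 0))\{a} has moves -c-> q2
  q2 = (0 + 0)\{a} has moves ·
Partition-refinement fixed point:
  B0 = {p0, q0}
  B1 = {p1, q1}
  B2 = {p2, q2}
p0 ∈ B0, q0 ∈ B0 → same block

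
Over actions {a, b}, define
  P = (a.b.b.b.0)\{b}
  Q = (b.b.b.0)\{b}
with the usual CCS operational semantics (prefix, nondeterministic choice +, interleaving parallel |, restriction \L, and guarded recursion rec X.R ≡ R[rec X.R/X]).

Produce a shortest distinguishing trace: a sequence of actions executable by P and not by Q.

Reachable graph of P (2 states):
  m0 = (a.b.b.b.0)\{b} | —a→ m1
  m1 = (b.b.b.0)\{b} | ∅
Reachable graph of Q (1 states):
  n0 = (b.b.b.0)\{b} | ∅
Executing a from P (initial set {m0}):
  [1] a ⇒ {m1}
  P completes σ.
Executing a from Q (initial set {n0}):
  [1] a ⇒ ∅ (Q stuck)

a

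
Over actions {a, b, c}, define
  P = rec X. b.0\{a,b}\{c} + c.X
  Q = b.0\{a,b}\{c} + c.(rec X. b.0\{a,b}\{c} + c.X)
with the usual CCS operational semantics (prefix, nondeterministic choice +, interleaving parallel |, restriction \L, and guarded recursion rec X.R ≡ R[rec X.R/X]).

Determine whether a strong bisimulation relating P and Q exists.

LTS(P): 2 reachable states
  m0 = rec X. b.0\{a,b}\{c} + c.X → ··b··> m1, ··c··> m0
  m1 = 0\{a,b}\{c} → stopped
LTS(Q): 3 reachable states
  n0 = b.0\{a,b}\{c} + c.(rec X. b.0\{a,b}\{c} + c.X) → ··b··> n1, ··c··> n2
  n1 = 0\{a,b}\{c} → stopped
  n2 = rec X. b.0\{a,b}\{c} + c.X → ··b··> n1, ··c··> n2
Bisimilarity quotient blocks:
  B0 = {m0, n0, n2}
  B1 = {m1, n1}
m0 ∈ B0, n0 ∈ B0 → same block

bisimilar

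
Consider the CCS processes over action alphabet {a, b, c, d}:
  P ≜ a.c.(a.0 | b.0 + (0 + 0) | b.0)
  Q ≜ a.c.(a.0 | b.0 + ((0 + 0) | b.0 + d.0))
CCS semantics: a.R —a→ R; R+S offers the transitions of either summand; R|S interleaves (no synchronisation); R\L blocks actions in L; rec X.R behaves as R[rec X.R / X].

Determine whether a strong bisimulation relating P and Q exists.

P ≁ Q

LTS(P): 7 reachable states
  m0 = a.c.(a.0 | b.0 + (0 + 0) | b.0) → ··a··> m1
  m1 = c.(a.0 | b.0 + (0 + 0) | b.0) → ··c··> m2
  m2 = a.0 | b.0 + (0 + 0) | b.0 → ··a··> m3, ··b··> m4, ··b··> m5
  m3 = 0 | b.0 → ··b··> m6
  m4 = (0 + 0) | 0 → deadlocked
  m5 = a.0 | 0 → ··a··> m6
  m6 = 0 | 0 → deadlocked
LTS(Q): 8 reachable states
  n0 = a.c.(a.0 | b.0 + ((0 + 0) | b.0 + d.0)) → ··a··> n1
  n1 = c.(a.0 | b.0 + ((0 + 0) | b.0 + d.0)) → ··c··> n2
  n2 = a.0 | b.0 + ((0 + 0) | b.0 + d.0) → ··a··> n3, ··b··> n4, ··b··> n5, ··d··> n6
  n3 = 0 | b.0 → ··b··> n7
  n4 = (0 + 0) | 0 → deadlocked
  n5 = a.0 | 0 → ··a··> n7
  n6 = 0 → deadlocked
  n7 = 0 | 0 → deadlocked
Coarsest stable partition (strong bisimilarity classes):
  B0 = {m0}
  B1 = {m1}
  B2 = {m2}
  B3 = {m3, n3}
  B4 = {m4, m6, n4, n6, n7}
  B5 = {m5, n5}
  B6 = {n0}
  B7 = {n1}
  B8 = {n2}
m0 ∈ B0, n0 ∈ B6 → different blocks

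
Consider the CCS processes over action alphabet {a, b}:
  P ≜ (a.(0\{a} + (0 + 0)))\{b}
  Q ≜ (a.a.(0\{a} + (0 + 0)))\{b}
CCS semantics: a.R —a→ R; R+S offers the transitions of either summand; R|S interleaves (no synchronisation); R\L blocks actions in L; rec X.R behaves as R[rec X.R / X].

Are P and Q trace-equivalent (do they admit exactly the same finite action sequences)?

LTS(P): 2 reachable states
  p0 = (a.(0\{a} + (0 + 0)))\{b} → -a-> p1
  p1 = (0\{a} + (0 + 0))\{b} → (no moves)
LTS(Q): 3 reachable states
  q0 = (a.a.(0\{a} + (0 + 0)))\{b} → -a-> q1
  q1 = (a.(0\{a} + (0 + 0)))\{b} → -a-> q2
  q2 = (0\{a} + (0 + 0))\{b} → (no moves)
Executing aa from Q (initial set {q0}):
  [1] a ⇒ {q1}
  [2] a ⇒ {q2}
  Q completes σ.
Executing aa from P (initial set {p0}):
  [1] a ⇒ {p1}
  [2] a ⇒ no successor for P

traces(P) ≠ traces(Q) — witness ⟨aa⟩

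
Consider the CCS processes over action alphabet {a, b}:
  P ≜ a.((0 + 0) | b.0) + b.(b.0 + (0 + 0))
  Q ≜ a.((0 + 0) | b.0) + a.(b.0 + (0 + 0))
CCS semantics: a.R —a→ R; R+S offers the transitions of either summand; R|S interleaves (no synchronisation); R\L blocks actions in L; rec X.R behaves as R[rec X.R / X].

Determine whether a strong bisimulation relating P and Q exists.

not bisimilar

LTS(P): 5 reachable states
  p0 = a.((0 + 0) | b.0) + b.(b.0 + (0 + 0)) | --a--▸ p1, --b--▸ p2
  p1 = (0 + 0) | b.0 | --b--▸ p3
  p2 = b.0 + (0 + 0) | --b--▸ p4
  p3 = (0 + 0) | 0 | ·
  p4 = 0 | ·
LTS(Q): 5 reachable states
  q0 = a.((0 + 0) | b.0) + a.(b.0 + (0 + 0)) | --a--▸ q1, --a--▸ q2
  q1 = (0 + 0) | b.0 | --b--▸ q3
  q2 = b.0 + (0 + 0) | --b--▸ q4
  q3 = (0 + 0) | 0 | ·
  q4 = 0 | ·
Partition-refinement fixed point:
  B0 = {p0}
  B1 = {p1, p2, q1, q2}
  B2 = {p3, p4, q3, q4}
  B3 = {q0}
p0 ∈ B0, q0 ∈ B3 → different blocks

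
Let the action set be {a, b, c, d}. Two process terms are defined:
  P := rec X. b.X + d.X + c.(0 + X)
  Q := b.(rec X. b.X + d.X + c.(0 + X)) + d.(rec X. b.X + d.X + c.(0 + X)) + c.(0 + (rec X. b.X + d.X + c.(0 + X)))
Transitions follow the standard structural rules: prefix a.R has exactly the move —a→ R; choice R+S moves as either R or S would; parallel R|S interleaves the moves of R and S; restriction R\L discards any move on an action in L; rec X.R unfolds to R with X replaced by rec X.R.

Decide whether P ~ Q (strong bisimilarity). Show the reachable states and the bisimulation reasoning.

YES

P's transition system — 2 states:
  s0 = rec X. b.X + d.X + c.(0 + X) :: =b=> s0, =c=> s1, =d=> s0
  s1 = 0 + (rec X. b.X + d.X + c.(0 + X)) :: =b=> s0, =c=> s1, =d=> s0
Q's transition system — 3 states:
  t0 = b.(rec X. b.X + d.X + c.(0 + X)) + d.(rec X. b.X + d.X + c.(0 + X)) + c.(0 + (rec X. b.X + d.X + c.(0 + X))) :: =b=> t1, =c=> t2, =d=> t1
  t1 = rec X. b.X + d.X + c.(0 + X) :: =b=> t1, =c=> t2, =d=> t1
  t2 = 0 + (rec X. b.X + d.X + c.(0 + X)) :: =b=> t1, =c=> t2, =d=> t1
Coarsest stable partition (strong bisimilarity classes):
  B0 = {s0, s1, t0, t1, t2}
s0 ∈ B0, t0 ∈ B0 → same block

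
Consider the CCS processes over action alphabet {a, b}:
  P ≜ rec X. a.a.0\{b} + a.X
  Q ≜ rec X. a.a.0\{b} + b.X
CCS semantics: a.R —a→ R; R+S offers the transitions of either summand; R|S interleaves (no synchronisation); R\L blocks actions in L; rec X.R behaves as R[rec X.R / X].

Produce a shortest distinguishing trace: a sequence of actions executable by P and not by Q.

aaa

LTS(P): 3 reachable states
  p0 = rec X. a.a.0\{b} + a.X | —a→ p0, —a→ p1
  p1 = a.0\{b} | —a→ p2
  p2 = 0\{b} | (no moves)
LTS(Q): 3 reachable states
  q0 = rec X. a.a.0\{b} + b.X | —a→ q1, —b→ q0
  q1 = a.0\{b} | —a→ q2
  q2 = 0\{b} | (no moves)
Run σ = ⟨aaa⟩ on P: start {p0}
  after a @ step 1: {p0, p1}
  after a @ step 2: {p0, p1, p2}
  after a @ step 3: {p0, p1, p2}
  P completes σ.
Run σ = ⟨aaa⟩ on Q: start {q0}
  after a @ step 1: {q1}
  after a @ step 2: {q2}
  after a @ step 3: ∅  — Q cannot continue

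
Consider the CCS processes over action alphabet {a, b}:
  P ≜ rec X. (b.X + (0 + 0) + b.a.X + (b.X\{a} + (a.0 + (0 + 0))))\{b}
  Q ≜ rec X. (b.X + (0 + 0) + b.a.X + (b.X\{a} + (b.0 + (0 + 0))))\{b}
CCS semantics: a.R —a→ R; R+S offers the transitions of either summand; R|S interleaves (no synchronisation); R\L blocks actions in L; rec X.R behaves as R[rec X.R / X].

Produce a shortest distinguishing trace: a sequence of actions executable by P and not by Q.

P's transition system — 2 states:
  s0 = rec X. (b.X + (0 + 0) + b.a.X + (b.X\{a} + (a.0 + (0 + 0))))\{b} has moves ··a··> s1
  s1 = 0\{b} has moves deadlocked
Q's transition system — 1 states:
  t0 = rec X. (b.X + (0 + 0) + b.a.X + (b.X\{a} + (b.0 + (0 + 0))))\{b} has moves deadlocked
Run σ = ⟨a⟩ on P: start {s0}
  after a @ step 1: {s1}
  ✓ P
Run σ = ⟨a⟩ on Q: start {t0}
  after a @ step 1: ∅  — Q cannot continue

a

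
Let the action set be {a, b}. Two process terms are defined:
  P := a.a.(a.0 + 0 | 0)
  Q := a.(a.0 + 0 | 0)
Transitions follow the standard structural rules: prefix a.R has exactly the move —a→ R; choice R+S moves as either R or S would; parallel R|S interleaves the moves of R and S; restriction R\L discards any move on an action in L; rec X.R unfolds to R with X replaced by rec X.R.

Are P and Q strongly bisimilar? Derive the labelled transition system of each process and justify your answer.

P's transition system — 4 states:
  m0 = a.a.(a.0 + 0 | 0) :: -a-> m1
  m1 = a.(a.0 + 0 | 0) :: -a-> m2
  m2 = a.0 + 0 | 0 :: -a-> m3
  m3 = 0 :: ·
Q's transition system — 3 states:
  n0 = a.(a.0 + 0 | 0) :: -a-> n1
  n1 = a.0 + 0 | 0 :: -a-> n2
  n2 = 0 :: ·
Coarsest stable partition (strong bisimilarity classes):
  B0 = {m0}
  B1 = {m1, n0}
  B2 = {m2, n1}
  B3 = {m3, n2}
m0 ∈ B0, n0 ∈ B1 → different blocks

NO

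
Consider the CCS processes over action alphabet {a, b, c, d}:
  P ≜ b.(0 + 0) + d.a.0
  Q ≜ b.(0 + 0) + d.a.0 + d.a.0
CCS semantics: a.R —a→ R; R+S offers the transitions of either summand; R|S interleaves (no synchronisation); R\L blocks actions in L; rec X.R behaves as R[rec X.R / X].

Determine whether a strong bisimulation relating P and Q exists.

Reachable graph of P (4 states):
  p0 = b.(0 + 0) + d.a.0 | =b=> p1, =d=> p2
  p1 = 0 + 0 | (no moves)
  p2 = a.0 | =a=> p3
  p3 = 0 | (no moves)
Reachable graph of Q (4 states):
  q0 = b.(0 + 0) + d.a.0 + d.a.0 | =b=> q1, =d=> q2
  q1 = 0 + 0 | (no moves)
  q2 = a.0 | =a=> q3
  q3 = 0 | (no moves)
Coarsest stable partition (strong bisimilarity classes):
  B0 = {p0, q0}
  B1 = {p2, q2}
  B2 = {p1, p3, q1, q3}
p0 ∈ B0, q0 ∈ B0 → same block

YES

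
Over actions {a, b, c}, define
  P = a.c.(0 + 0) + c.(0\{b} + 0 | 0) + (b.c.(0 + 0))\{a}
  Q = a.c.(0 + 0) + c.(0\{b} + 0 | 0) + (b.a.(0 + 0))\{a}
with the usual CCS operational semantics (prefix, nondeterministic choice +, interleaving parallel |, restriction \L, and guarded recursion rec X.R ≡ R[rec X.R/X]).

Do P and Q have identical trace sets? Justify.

traces(P) ≠ traces(Q) — witness ⟨bc⟩

LTS(P): 6 reachable states
  s0 = a.c.(0 + 0) + c.(0\{b} + 0 | 0) + (b.c.(0 + 0))\{a} has moves --a--▸ s1, --b--▸ s2, --c--▸ s3
  s1 = c.(0 + 0) has moves --c--▸ s4
  s2 = (c.(0 + 0))\{a} has moves --c--▸ s5
  s3 = 0\{b} + 0 | 0 has moves (no moves)
  s4 = 0 + 0 has moves (no moves)
  s5 = (0 + 0)\{a} has moves (no moves)
LTS(Q): 5 reachable states
  t0 = a.c.(0 + 0) + c.(0\{b} + 0 | 0) + (b.a.(0 + 0))\{a} has moves --a--▸ t1, --b--▸ t2, --c--▸ t3
  t1 = c.(0 + 0) has moves --c--▸ t4
  t2 = (a.(0 + 0))\{a} has moves (no moves)
  t3 = 0\{b} + 0 | 0 has moves (no moves)
  t4 = 0 + 0 has moves (no moves)
Trace ⟨bc⟩ through P, begin at {s0}:
  after b @ step 1: {s2}
  after c @ step 2: {s5}
  ✓ P
Trace ⟨bc⟩ through Q, begin at {t0}:
  after b @ step 1: {t2}
  after c @ step 2: ∅ (Q stuck)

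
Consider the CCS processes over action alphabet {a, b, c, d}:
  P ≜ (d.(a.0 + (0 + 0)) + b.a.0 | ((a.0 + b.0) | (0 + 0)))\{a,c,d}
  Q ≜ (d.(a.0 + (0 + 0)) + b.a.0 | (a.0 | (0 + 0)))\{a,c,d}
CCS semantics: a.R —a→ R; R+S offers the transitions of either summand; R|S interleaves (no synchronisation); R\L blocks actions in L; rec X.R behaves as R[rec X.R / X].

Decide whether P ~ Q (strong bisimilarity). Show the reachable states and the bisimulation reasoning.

Reachable graph of P (4 states):
  u0 = (d.(a.0 + (0 + 0)) + b.a.0 | ((a.0 + b.0) | (0 + 0)))\{a,c,d} | ··b··> u1, ··b··> u2
  u1 = (a.0 | ((a.0 + b.0) | (0 + 0)))\{a,c,d} | ··b··> u3
  u2 = (b.a.0 | (0 | (0 + 0)))\{a,c,d} | ··b··> u3
  u3 = (a.0 | (0 | (0 + 0)))\{a,c,d} | (no moves)
Reachable graph of Q (2 states):
  v0 = (d.(a.0 + (0 + 0)) + b.a.0 | (a.0 | (0 + 0)))\{a,c,d} | ··b··> v1
  v1 = (a.0 | (a.0 | (0 + 0)))\{a,c,d} | (no moves)
Coarsest stable partition (strong bisimilarity classes):
  B0 = {u0}
  B1 = {u1, u2, v0}
  B2 = {u3, v1}
u0 ∈ B0, v0 ∈ B1 → different blocks

not bisimilar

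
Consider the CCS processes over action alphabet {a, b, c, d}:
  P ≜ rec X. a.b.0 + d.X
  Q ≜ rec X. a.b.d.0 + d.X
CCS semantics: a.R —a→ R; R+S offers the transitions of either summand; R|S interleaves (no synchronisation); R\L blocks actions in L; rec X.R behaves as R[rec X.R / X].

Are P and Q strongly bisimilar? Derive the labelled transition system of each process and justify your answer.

Reachable graph of P (3 states):
  u0 = rec X. a.b.0 + d.X → -a-> u1, -d-> u0
  u1 = b.0 → -b-> u2
  u2 = 0 → stopped
Reachable graph of Q (4 states):
  v0 = rec X. a.b.d.0 + d.X → -a-> v1, -d-> v0
  v1 = b.d.0 → -b-> v2
  v2 = d.0 → -d-> v3
  v3 = 0 → stopped
Bisimilarity quotient blocks:
  B0 = {u0}
  B1 = {u1}
  B2 = {u2, v3}
  B3 = {v0}
  B4 = {v1}
  B5 = {v2}
u0 ∈ B0, v0 ∈ B3 → different blocks

NO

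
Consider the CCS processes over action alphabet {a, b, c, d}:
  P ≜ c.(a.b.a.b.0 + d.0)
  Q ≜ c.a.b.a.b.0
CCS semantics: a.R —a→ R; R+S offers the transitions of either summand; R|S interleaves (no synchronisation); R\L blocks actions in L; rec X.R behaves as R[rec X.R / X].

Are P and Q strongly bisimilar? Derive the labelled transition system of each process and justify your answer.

P's transition system — 6 states:
  u0 = c.(a.b.a.b.0 + d.0) has moves =c=> u1
  u1 = a.b.a.b.0 + d.0 has moves =a=> u2, =d=> u3
  u2 = b.a.b.0 has moves =b=> u4
  u3 = 0 has moves stopped
  u4 = a.b.0 has moves =a=> u5
  u5 = b.0 has moves =b=> u3
Q's transition system — 6 states:
  v0 = c.a.b.a.b.0 has moves =c=> v1
  v1 = a.b.a.b.0 has moves =a=> v2
  v2 = b.a.b.0 has moves =b=> v3
  v3 = a.b.0 has moves =a=> v4
  v4 = b.0 has moves =b=> v5
  v5 = 0 has moves stopped
Bisimilarity quotient blocks:
  B0 = {u0}
  B1 = {u1}
  B2 = {u2, v2}
  B3 = {u4, v3}
  B4 = {u5, v4}
  B5 = {u3, v5}
  B6 = {v0}
  B7 = {v1}
u0 ∈ B0, v0 ∈ B6 → different blocks

NO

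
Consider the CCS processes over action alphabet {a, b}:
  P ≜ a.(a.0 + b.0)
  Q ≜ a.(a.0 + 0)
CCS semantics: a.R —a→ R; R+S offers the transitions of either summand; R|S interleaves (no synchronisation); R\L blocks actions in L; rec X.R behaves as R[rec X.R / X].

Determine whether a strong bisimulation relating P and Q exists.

P ≁ Q

Reachable graph of P (3 states):
  u0 = a.(a.0 + b.0) has moves --a--▸ u1
  u1 = a.0 + b.0 has moves --a--▸ u2, --b--▸ u2
  u2 = 0 has moves deadlocked
Reachable graph of Q (3 states):
  v0 = a.(a.0 + 0) has moves --a--▸ v1
  v1 = a.0 + 0 has moves --a--▸ v2
  v2 = 0 has moves deadlocked
Partition-refinement fixed point:
  B0 = {u0}
  B1 = {u1}
  B2 = {u2, v2}
  B3 = {v0}
  B4 = {v1}
u0 ∈ B0, v0 ∈ B3 → different blocks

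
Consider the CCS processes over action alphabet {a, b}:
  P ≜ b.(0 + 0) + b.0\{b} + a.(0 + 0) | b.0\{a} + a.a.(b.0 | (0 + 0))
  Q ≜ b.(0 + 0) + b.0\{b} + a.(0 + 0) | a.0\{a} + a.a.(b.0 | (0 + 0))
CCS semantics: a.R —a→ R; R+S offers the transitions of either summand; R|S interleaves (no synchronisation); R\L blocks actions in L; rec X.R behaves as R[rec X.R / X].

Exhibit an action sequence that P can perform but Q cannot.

LTS(P): 9 reachable states
  m0 = b.(0 + 0) + b.0\{b} + a.(0 + 0) | b.0\{a} + a.a.(b.0 | (0 + 0)) → --a--▸ m1, --a--▸ m2, --b--▸ m3, --b--▸ m4, --b--▸ m5
  m1 = (0 + 0) | b.0\{a} → --b--▸ m6
  m2 = a.(b.0 | (0 + 0)) → --a--▸ m7
  m3 = 0 + 0 → ·
  m4 = 0\{b} → ·
  m5 = a.(0 + 0) | 0\{a} → --a--▸ m6
  m6 = (0 + 0) | 0\{a} → ·
  m7 = b.0 | (0 + 0) → --b--▸ m8
  m8 = 0 | (0 + 0) → ·
LTS(Q): 9 reachable states
  n0 = b.(0 + 0) + b.0\{b} + a.(0 + 0) | a.0\{a} + a.a.(b.0 | (0 + 0)) → --a--▸ n1, --a--▸ n2, --a--▸ n3, --b--▸ n4, --b--▸ n5
  n1 = (0 + 0) | a.0\{a} → --a--▸ n6
  n2 = a.(0 + 0) | 0\{a} → --a--▸ n6
  n3 = a.(b.0 | (0 + 0)) → --a--▸ n7
  n4 = 0 + 0 → ·
  n5 = 0\{b} → ·
  n6 = (0 + 0) | 0\{a} → ·
  n7 = b.0 | (0 + 0) → --b--▸ n8
  n8 = 0 | (0 + 0) → ·
Run σ = ⟨ab⟩ on P: start {m0}
  step 1 (a): {m1, m2}
  step 2 (b): {m6}
  P completes σ.
Run σ = ⟨ab⟩ on Q: start {n0}
  step 1 (a): {n1, n2, n3}
  step 2 (b): no successor for Q

ab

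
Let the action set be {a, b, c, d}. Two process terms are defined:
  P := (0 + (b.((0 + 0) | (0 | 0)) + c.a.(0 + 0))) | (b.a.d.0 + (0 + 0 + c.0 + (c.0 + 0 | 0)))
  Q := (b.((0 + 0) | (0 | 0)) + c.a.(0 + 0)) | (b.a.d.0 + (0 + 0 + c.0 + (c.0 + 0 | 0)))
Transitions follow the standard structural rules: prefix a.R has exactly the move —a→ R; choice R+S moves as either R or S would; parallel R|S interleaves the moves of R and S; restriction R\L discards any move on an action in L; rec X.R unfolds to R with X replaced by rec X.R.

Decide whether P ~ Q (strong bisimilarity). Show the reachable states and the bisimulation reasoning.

Reachable graph of P (16 states):
  m0 = (0 + (b.((0 + 0) | (0 | 0)) + c.a.(0 + 0))) | (b.a.d.0 + (0 + 0 + c.0 + (c.0 + 0 | 0))) → -b-> m1, -b-> m2, -c-> m3, -c-> m4
  m1 = (0 + (b.((0 + 0) | (0 | 0)) + c.a.(0 + 0))) | a.d.0 → -a-> m5, -b-> m6, -c-> m7
  m2 = (0 + 0) | (0 | 0) | (b.a.d.0 + (0 + 0 + c.0 + (c.0 + 0 | 0))) → -b-> m6, -c-> m8
  m3 = (0 + (b.((0 + 0) | (0 | 0)) + c.a.(0 + 0))) | 0 → -b-> m8, -c-> m9
  m4 = a.(0 + 0) | (b.a.d.0 + (0 + 0 + c.0 + (c.0 + 0 | 0))) → -a-> m10, -b-> m7, -c-> m9
  m5 = (0 + (b.((0 + 0) | (0 | 0)) + c.a.(0 + 0))) | d.0 → -b-> m11, -c-> m12, -d-> m3
  m6 = (0 + 0) | (0 | 0) | a.d.0 → -a-> m11
  m7 = a.(0 + 0) | a.d.0 → -a-> m12, -a-> m13
  m8 = (0 + 0) | (0 | 0) | 0 → stopped
  m9 = a.(0 + 0) | 0 → -a-> m14
  m10 = (0 + 0) | (b.a.d.0 + (0 + 0 + c.0 + (c.0 + 0 | 0))) → -b-> m13, -c-> m14
  m11 = (0 + 0) | (0 | 0) | d.0 → -d-> m8
  m12 = a.(0 + 0) | d.0 → -a-> m15, -d-> m9
  m13 = (0 + 0) | a.d.0 → -a-> m15
  m14 = (0 + 0) | 0 → stopped
  m15 = (0 + 0) | d.0 → -d-> m14
Reachable graph of Q (16 states):
  n0 = (b.((0 + 0) | (0 | 0)) + c.a.(0 + 0)) | (b.a.d.0 + (0 + 0 + c.0 + (c.0 + 0 | 0))) → -b-> n1, -b-> n2, -c-> n3, -c-> n4
  n1 = (0 + 0) | (0 | 0) | (b.a.d.0 + (0 + 0 + c.0 + (c.0 + 0 | 0))) → -b-> n5, -c-> n6
  n2 = (b.((0 + 0) | (0 | 0)) + c.a.(0 + 0)) | a.d.0 → -a-> n7, -b-> n5, -c-> n8
  n3 = (b.((0 + 0) | (0 | 0)) + c.a.(0 + 0)) | 0 → -b-> n6, -c-> n9
  n4 = a.(0 + 0) | (b.a.d.0 + (0 + 0 + c.0 + (c.0 + 0 | 0))) → -a-> n10, -b-> n8, -c-> n9
  n5 = (0 + 0) | (0 | 0) | a.d.0 → -a-> n11
  n6 = (0 + 0) | (0 | 0) | 0 → stopped
  n7 = (b.((0 + 0) | (0 | 0)) + c.a.(0 + 0)) | d.0 → -b-> n11, -c-> n12, -d-> n3
  n8 = a.(0 + 0) | a.d.0 → -a-> n12, -a-> n13
  n9 = a.(0 + 0) | 0 → -a-> n14
  n10 = (0 + 0) | (b.a.d.0 + (0 + 0 + c.0 + (c.0 + 0 | 0))) → -b-> n13, -c-> n14
  n11 = (0 + 0) | (0 | 0) | d.0 → -d-> n6
  n12 = a.(0 + 0) | d.0 → -a-> n15, -d-> n9
  n13 = (0 + 0) | a.d.0 → -a-> n15
  n14 = (0 + 0) | 0 → stopped
  n15 = (0 + 0) | d.0 → -d-> n14
Coarsest stable partition (strong bisimilarity classes):
  B0 = {m0, n0}
  B1 = {m4, n4}
  B2 = {m9, n9}
  B3 = {m14, m8, n14, n6}
  B4 = {m10, m2, n1, n10}
  B5 = {m13, m6, n13, n5}
  B6 = {m11, m15, n11, n15}
  B7 = {m7, n8}
  B8 = {m12, n12}
  B9 = {m1, n2}
  B10 = {m5, n7}
  B11 = {m3, n3}
m0 ∈ B0, n0 ∈ B0 → same block

YES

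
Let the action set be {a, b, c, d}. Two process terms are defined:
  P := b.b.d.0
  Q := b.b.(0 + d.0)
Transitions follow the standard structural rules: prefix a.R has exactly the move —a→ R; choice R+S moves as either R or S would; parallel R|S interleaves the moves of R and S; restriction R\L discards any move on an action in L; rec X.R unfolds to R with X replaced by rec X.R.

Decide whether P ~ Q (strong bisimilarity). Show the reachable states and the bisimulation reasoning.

LTS(P): 4 reachable states
  s0 = b.b.d.0 :: =b=> s1
  s1 = b.d.0 :: =b=> s2
  s2 = d.0 :: =d=> s3
  s3 = 0 :: (no moves)
LTS(Q): 4 reachable states
  t0 = b.b.(0 + d.0) :: =b=> t1
  t1 = b.(0 + d.0) :: =b=> t2
  t2 = 0 + d.0 :: =d=> t3
  t3 = 0 :: (no moves)
Coarsest stable partition (strong bisimilarity classes):
  B0 = {s0, t0}
  B1 = {s1, t1}
  B2 = {s2, t2}
  B3 = {s3, t3}
s0 ∈ B0, t0 ∈ B0 → same block

bisimilar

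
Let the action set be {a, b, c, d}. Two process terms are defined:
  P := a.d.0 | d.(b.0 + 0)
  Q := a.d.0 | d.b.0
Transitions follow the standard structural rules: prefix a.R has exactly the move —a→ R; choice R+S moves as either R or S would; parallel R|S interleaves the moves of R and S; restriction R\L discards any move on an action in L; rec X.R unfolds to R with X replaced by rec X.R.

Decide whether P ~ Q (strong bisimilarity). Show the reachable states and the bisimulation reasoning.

P's transition system — 9 states:
  s0 = a.d.0 | d.(b.0 + 0) :: —a→ s1, —d→ s2
  s1 = d.0 | d.(b.0 + 0) :: —d→ s3, —d→ s4
  s2 = a.d.0 | (b.0 + 0) :: —a→ s4, —b→ s5
  s3 = 0 | d.(b.0 + 0) :: —d→ s6
  s4 = d.0 | (b.0 + 0) :: —b→ s7, —d→ s6
  s5 = a.d.0 | 0 :: —a→ s7
  s6 = 0 | (b.0 + 0) :: —b→ s8
  s7 = d.0 | 0 :: —d→ s8
  s8 = 0 | 0 :: ∅
Q's transition system — 9 states:
  t0 = a.d.0 | d.b.0 :: —a→ t1, —d→ t2
  t1 = d.0 | d.b.0 :: —d→ t3, —d→ t4
  t2 = a.d.0 | b.0 :: —a→ t4, —b→ t5
  t3 = 0 | d.b.0 :: —d→ t6
  t4 = d.0 | b.0 :: —b→ t7, —d→ t6
  t5 = a.d.0 | 0 :: —a→ t7
  t6 = 0 | b.0 :: —b→ t8
  t7 = d.0 | 0 :: —d→ t8
  t8 = 0 | 0 :: ∅
Coarsest stable partition (strong bisimilarity classes):
  B0 = {s0, t0}
  B1 = {s2, t2}
  B2 = {s5, t5}
  B3 = {s7, t7}
  B4 = {s8, t8}
  B5 = {s4, t4}
  B6 = {s6, t6}
  B7 = {s1, t1}
  B8 = {s3, t3}
s0 ∈ B0, t0 ∈ B0 → same block

P ~ Q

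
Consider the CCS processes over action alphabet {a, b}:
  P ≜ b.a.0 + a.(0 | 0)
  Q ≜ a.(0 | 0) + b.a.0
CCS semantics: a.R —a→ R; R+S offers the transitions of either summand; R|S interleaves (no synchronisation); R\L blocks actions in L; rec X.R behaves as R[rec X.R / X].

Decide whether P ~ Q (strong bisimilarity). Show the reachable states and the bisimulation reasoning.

P ~ Q

P's transition system — 4 states:
  s0 = b.a.0 + a.(0 | 0) → --a--▸ s1, --b--▸ s2
  s1 = 0 | 0 → stopped
  s2 = a.0 → --a--▸ s3
  s3 = 0 → stopped
Q's transition system — 4 states:
  t0 = a.(0 | 0) + b.a.0 → --a--▸ t1, --b--▸ t2
  t1 = 0 | 0 → stopped
  t2 = a.0 → --a--▸ t3
  t3 = 0 → stopped
Partition-refinement fixed point:
  B0 = {s0, t0}
  B1 = {s1, s3, t1, t3}
  B2 = {s2, t2}
s0 ∈ B0, t0 ∈ B0 → same block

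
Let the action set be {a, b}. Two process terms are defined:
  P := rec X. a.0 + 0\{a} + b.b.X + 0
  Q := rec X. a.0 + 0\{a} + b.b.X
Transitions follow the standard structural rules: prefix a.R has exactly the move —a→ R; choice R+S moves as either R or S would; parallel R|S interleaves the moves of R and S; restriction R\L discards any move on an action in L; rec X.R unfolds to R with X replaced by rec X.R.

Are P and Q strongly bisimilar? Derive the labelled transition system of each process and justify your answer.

P's transition system — 3 states:
  s0 = rec X. a.0 + 0\{a} + b.b.X + 0 → =a=> s1, =b=> s2
  s1 = 0 → (no moves)
  s2 = b.(rec X. a.0 + 0\{a} + b.b.X + 0) → =b=> s0
Q's transition system — 3 states:
  t0 = rec X. a.0 + 0\{a} + b.b.X → =a=> t1, =b=> t2
  t1 = 0 → (no moves)
  t2 = b.(rec X. a.0 + 0\{a} + b.b.X) → =b=> t0
Bisimilarity quotient blocks:
  B0 = {s0, t0}
  B1 = {s2, t2}
  B2 = {s1, t1}
s0 ∈ B0, t0 ∈ B0 → same block

bisimilar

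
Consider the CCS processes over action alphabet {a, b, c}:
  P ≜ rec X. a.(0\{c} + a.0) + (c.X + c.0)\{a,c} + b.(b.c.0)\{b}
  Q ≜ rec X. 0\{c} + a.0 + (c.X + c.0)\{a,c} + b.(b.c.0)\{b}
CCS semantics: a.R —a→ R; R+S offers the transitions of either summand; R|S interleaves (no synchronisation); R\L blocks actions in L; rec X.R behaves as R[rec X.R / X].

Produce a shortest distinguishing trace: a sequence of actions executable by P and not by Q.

Reachable graph of P (4 states):
  m0 = rec X. a.(0\{c} + a.0) + (c.X + c.0)\{a,c} + b.(b.c.0)\{b} ⊢ =a=> m1, =b=> m2
  m1 = 0\{c} + a.0 ⊢ =a=> m3
  m2 = (b.c.0)\{b} ⊢ stopped
  m3 = 0 ⊢ stopped
Reachable graph of Q (3 states):
  n0 = rec X. 0\{c} + a.0 + (c.X + c.0)\{a,c} + b.(b.c.0)\{b} ⊢ =a=> n1, =b=> n2
  n1 = 0 ⊢ stopped
  n2 = (b.c.0)\{b} ⊢ stopped
Trace ⟨aa⟩ through P, begin at {m0}:
  [1] a ⇒ {m1}
  [2] a ⇒ {m3}
  P completes σ.
Trace ⟨aa⟩ through Q, begin at {n0}:
  [1] a ⇒ {n1}
  [2] a ⇒ no successor for Q

aa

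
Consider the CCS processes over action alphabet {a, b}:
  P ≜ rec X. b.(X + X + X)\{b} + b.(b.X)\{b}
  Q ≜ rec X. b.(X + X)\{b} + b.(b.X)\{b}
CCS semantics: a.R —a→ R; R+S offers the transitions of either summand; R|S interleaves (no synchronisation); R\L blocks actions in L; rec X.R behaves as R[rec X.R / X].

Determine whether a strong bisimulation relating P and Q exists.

YES

LTS(P): 3 reachable states
  m0 = rec X. b.(X + X + X)\{b} + b.(b.X)\{b} has moves --b--▸ m1, --b--▸ m2
  m1 = ((rec X. b.(X + X + X)\{b} + b.(b.X)\{b}) + (rec X. b.(X + X + X)\{b} + b.(b.X)\{b}) + (rec X. b.(X + X + X)\{b} + b.(b.X)\{b}))\{b} has moves ·
  m2 = (b.(rec X. b.(X + X + X)\{b} + b.(b.X)\{b}))\{b} has moves ·
LTS(Q): 3 reachable states
  n0 = rec X. b.(X + X)\{b} + b.(b.X)\{b} has moves --b--▸ n1, --b--▸ n2
  n1 = ((rec X. b.(X + X)\{b} + b.(b.X)\{b}) + (rec X. b.(X + X)\{b} + b.(b.X)\{b}))\{b} has moves ·
  n2 = (b.(rec X. b.(X + X)\{b} + b.(b.X)\{b}))\{b} has moves ·
Bisimilarity quotient blocks:
  B0 = {m0, n0}
  B1 = {m1, m2, n1, n2}
m0 ∈ B0, n0 ∈ B0 → same block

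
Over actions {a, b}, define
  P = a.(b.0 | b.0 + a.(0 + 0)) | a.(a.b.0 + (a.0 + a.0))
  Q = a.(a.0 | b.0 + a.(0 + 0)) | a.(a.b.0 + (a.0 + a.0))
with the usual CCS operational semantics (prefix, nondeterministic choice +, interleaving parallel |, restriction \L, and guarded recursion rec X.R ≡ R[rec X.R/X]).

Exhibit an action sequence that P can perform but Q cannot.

abb

Reachable graph of P (24 states):
  m0 = a.(b.0 | b.0 + a.(0 + 0)) | a.(a.b.0 + (a.0 + a.0)) ⊢ ··a··> m1, ··a··> m2
  m1 = (b.0 | b.0 + a.(0 + 0)) | a.(a.b.0 + (a.0 + a.0)) ⊢ ··a··> m3, ··a··> m4, ··b··> m5, ··b··> m6
  m2 = a.(b.0 | b.0 + a.(0 + 0)) | (a.b.0 + (a.0 + a.0)) ⊢ ··a··> m4, ··a··> m7, ··a··> m8
  m3 = (0 + 0) | a.(a.b.0 + (a.0 + a.0)) ⊢ ··a··> m9
  m4 = (b.0 | b.0 + a.(0 + 0)) | (a.b.0 + (a.0 + a.0)) ⊢ ··a··> m10, ··a··> m11, ··a··> m9, ··b··> m12, ··b··> m13
  m5 = 0 | b.0 | a.(a.b.0 + (a.0 + a.0)) ⊢ ··a··> m12, ··b··> m14
  m6 = b.0 | 0 | a.(a.b.0 + (a.0 + a.0)) ⊢ ··a··> m13, ··b··> m14
  m7 = a.(b.0 | b.0 + a.(0 + 0)) | 0 ⊢ ··a··> m10
  m8 = a.(b.0 | b.0 + a.(0 + 0)) | b.0 ⊢ ··a··> m11, ··b··> m7
  m9 = (0 + 0) | (a.b.0 + (a.0 + a.0)) ⊢ ··a··> m15, ··a··> m16
  m10 = (b.0 | b.0 + a.(0 + 0)) | 0 ⊢ ··a··> m15, ··b··> m17, ··b··> m18
  m11 = (b.0 | b.0 + a.(0 + 0)) | b.0 ⊢ ··a··> m16, ··b··> m10, ··b··> m19, ··b··> m20
  m12 = 0 | b.0 | (a.b.0 + (a.0 + a.0)) ⊢ ··a··> m17, ··a··> m19, ··b··> m21
  m13 = b.0 | 0 | (a.b.0 + (a.0 + a.0)) ⊢ ··a··> m18, ··a··> m20, ··b··> m21
  m14 = 0 | 0 | a.(a.b.0 + (a.0 + a.0)) ⊢ ··a··> m21
  m15 = (0 + 0) | 0 ⊢ ·
  m16 = (0 + 0) | b.0 ⊢ ··b··> m15
  m17 = 0 | b.0 | 0 ⊢ ··b··> m22
  m18 = b.0 | 0 | 0 ⊢ ··b··> m22
  m19 = 0 | b.0 | b.0 ⊢ ··b··> m17, ··b··> m23
  m20 = b.0 | 0 | b.0 ⊢ ··b··> m18, ··b··> m23
  m21 = 0 | 0 | (a.b.0 + (a.0 + a.0)) ⊢ ··a··> m22, ··a··> m23
  m22 = 0 | 0 | 0 ⊢ ·
  m23 = 0 | 0 | b.0 ⊢ ··b··> m22
Reachable graph of Q (24 states):
  n0 = a.(a.0 | b.0 + a.(0 + 0)) | a.(a.b.0 + (a.0 + a.0)) ⊢ ··a··> n1, ··a··> n2
  n1 = (a.0 | b.0 + a.(0 + 0)) | a.(a.b.0 + (a.0 + a.0)) ⊢ ··a··> n3, ··a··> n4, ··a··> n5, ··b··> n6
  n2 = a.(a.0 | b.0 + a.(0 + 0)) | (a.b.0 + (a.0 + a.0)) ⊢ ··a··> n4, ··a··> n7, ··a··> n8
  n3 = (0 + 0) | a.(a.b.0 + (a.0 + a.0)) ⊢ ··a··> n9
  n4 = (a.0 | b.0 + a.(0 + 0)) | (a.b.0 + (a.0 + a.0)) ⊢ ··a··> n10, ··a··> n11, ··a··> n12, ··a··> n9, ··b··> n13
  n5 = 0 | b.0 | a.(a.b.0 + (a.0 + a.0)) ⊢ ··a··> n12, ··b··> n14
  n6 = a.0 | 0 | a.(a.b.0 + (a.0 + a.0)) ⊢ ··a··> n13, ··a··> n14
  n7 = a.(a.0 | b.0 + a.(0 + 0)) | 0 ⊢ ··a··> n10
  n8 = a.(a.0 | b.0 + a.(0 + 0)) | b.0 ⊢ ··a··> n11, ··b··> n7
  n9 = (0 + 0) | (a.b.0 + (a.0 + a.0)) ⊢ ··a··> n15, ··a··> n16
  n10 = (a.0 | b.0 + a.(0 + 0)) | 0 ⊢ ··a··> n15, ··a··> n17, ··b··> n18
  n11 = (a.0 | b.0 + a.(0 + 0)) | b.0 ⊢ ··a··> n16, ··a··> n19, ··b··> n10, ··b··> n20
  n12 = 0 | b.0 | (a.b.0 + (a.0 + a.0)) ⊢ ··a··> n17, ··a··> n19, ··b··> n21
  n13 = a.0 | 0 | (a.b.0 + (a.0 + a.0)) ⊢ ··a··> n18, ··a··> n20, ··a··> n21
  n14 = 0 | 0 | a.(a.b.0 + (a.0 + a.0)) ⊢ ··a··> n21
  n15 = (0 + 0) | 0 ⊢ ·
  n16 = (0 + 0) | b.0 ⊢ ··b··> n15
  n17 = 0 | b.0 | 0 ⊢ ··b··> n22
  n18 = a.0 | 0 | 0 ⊢ ··a··> n22
  n19 = 0 | b.0 | b.0 ⊢ ··b··> n17, ··b··> n23
  n20 = a.0 | 0 | b.0 ⊢ ··a··> n23, ··b··> n18
  n21 = 0 | 0 | (a.b.0 + (a.0 + a.0)) ⊢ ··a··> n22, ··a··> n23
  n22 = 0 | 0 | 0 ⊢ ·
  n23 = 0 | 0 | b.0 ⊢ ··b··> n22
Run σ = ⟨abb⟩ on P: start {m0}
  after a @ step 1: {m1, m2}
  after b @ step 2: {m5, m6}
  after b @ step 3: {m14}
  — P admits the full trace.
Run σ = ⟨abb⟩ on Q: start {n0}
  after a @ step 1: {n1, n2}
  after b @ step 2: {n6}
  after b @ step 3: ∅  — Q cannot continue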